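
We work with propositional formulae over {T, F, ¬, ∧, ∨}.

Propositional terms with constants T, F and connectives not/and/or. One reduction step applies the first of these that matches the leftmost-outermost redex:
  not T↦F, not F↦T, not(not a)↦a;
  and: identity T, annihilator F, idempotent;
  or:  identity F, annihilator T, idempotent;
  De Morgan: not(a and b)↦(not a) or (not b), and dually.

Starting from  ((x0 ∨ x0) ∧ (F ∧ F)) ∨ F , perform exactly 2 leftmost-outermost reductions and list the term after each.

  start: ((x0 ∨ x0) ∧ (F ∧ F)) ∨ F
  step 1: (x0 ∨ x0) ∧ (F ∧ F)
  step 2: x0 ∧ (F ∧ F)

Answer: after 2 steps: x0 ∧ (F ∧ F)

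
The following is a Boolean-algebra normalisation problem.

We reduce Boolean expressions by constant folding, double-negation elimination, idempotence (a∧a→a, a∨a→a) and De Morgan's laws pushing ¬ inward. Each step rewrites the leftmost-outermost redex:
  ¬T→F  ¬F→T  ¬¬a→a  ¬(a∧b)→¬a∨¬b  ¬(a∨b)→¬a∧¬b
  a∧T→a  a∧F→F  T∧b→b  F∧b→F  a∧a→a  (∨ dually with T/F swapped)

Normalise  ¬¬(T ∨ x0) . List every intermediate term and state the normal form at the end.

  start: ¬¬(T ∨ x0)
  step 1: T ∨ x0
  step 2: T

Answer: normal form = T  (in 2 steps)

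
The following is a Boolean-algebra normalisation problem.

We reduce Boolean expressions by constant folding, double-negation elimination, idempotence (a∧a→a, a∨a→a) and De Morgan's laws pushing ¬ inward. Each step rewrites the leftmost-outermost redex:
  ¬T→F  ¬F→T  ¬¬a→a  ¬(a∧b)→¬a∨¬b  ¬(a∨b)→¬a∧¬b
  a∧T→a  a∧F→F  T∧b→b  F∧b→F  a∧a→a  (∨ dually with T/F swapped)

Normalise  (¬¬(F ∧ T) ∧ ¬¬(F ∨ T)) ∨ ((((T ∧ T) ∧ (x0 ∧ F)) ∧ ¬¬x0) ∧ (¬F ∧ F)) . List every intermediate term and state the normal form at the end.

Answer: normal form = F  (in 9 steps)

Working:
  start: (¬¬(F ∧ T) ∧ ¬¬(F ∨ T)) ∨ ((((T ∧ T) ∧ (x0 ∧ F)) ∧ ¬¬x0) ∧ (¬F ∧ F))
  →1  ((F ∧ T) ∧ ¬¬(F ∨ T)) ∨ ((((T ∧ T) ∧ (x0 ∧ F)) ∧ ¬¬x0) ∧ (¬F ∧ F))
  →2  (F ∧ ¬¬(F ∨ T)) ∨ ((((T ∧ T) ∧ (x0 ∧ F)) ∧ ¬¬x0) ∧ (¬F ∧ F))
  →3  F ∨ ((((T ∧ T) ∧ (x0 ∧ F)) ∧ ¬¬x0) ∧ (¬F ∧ F))
  →4  (((T ∧ T) ∧ (x0 ∧ F)) ∧ ¬¬x0) ∧ (¬F ∧ F)
  →5  ((T ∧ (x0 ∧ F)) ∧ ¬¬x0) ∧ (¬F ∧ F)
  →6  ((x0 ∧ F) ∧ ¬¬x0) ∧ (¬F ∧ F)
  →7  (F ∧ ¬¬x0) ∧ (¬F ∧ F)
  →8  F ∧ (¬F ∧ F)
  →9  F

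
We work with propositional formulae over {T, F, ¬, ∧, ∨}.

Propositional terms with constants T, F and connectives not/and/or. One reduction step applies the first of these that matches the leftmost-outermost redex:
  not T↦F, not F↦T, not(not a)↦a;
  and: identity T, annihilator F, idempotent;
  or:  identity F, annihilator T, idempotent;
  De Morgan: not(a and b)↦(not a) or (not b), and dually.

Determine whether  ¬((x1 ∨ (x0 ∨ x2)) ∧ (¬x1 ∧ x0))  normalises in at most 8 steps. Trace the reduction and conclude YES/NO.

  start: ¬((x1 ∨ (x0 ∨ x2)) ∧ (¬x1 ∧ x0))
  [1] ¬(x1 ∨ (x0 ∨ x2)) ∨ ¬(¬x1 ∧ x0)
  [2] (¬x1 ∧ ¬(x0 ∨ x2)) ∨ ¬(¬x1 ∧ x0)
  [3] (¬x1 ∧ (¬x0 ∧ ¬x2)) ∨ ¬(¬x1 ∧ x0)
  [4] (¬x1 ∧ (¬x0 ∧ ¬x2)) ∨ (¬¬x1 ∨ ¬x0)
  [5] (¬x1 ∧ (¬x0 ∧ ¬x2)) ∨ (x1 ∨ ¬x0)

Answer: YES — reaches normal form (¬x1 ∧ (¬x0 ∧ ¬x2)) ∨ (x1 ∨ ¬x0) in 5 ≤ 8 steps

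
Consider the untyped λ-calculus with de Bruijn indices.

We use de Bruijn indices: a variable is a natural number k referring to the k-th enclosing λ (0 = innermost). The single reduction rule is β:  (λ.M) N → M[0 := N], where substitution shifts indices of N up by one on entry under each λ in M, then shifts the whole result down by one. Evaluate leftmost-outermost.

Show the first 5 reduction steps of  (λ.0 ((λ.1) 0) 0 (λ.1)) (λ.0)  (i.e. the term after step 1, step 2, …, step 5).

Answer: after 5 steps: λ.λ.0

Reduction:
  start: (λ.0 ((λ.1) 0) 0 (λ.1)) (λ.0)
  step 1: (λ.0) ((λ.λ.0) (λ.0)) (λ.0) (λ.λ.0)
  step 2: (λ.λ.0) (λ.0) (λ.0) (λ.λ.0)
  step 3: (λ.0) (λ.0) (λ.λ.0)
  step 4: (λ.0) (λ.λ.0)
  step 5: λ.λ.0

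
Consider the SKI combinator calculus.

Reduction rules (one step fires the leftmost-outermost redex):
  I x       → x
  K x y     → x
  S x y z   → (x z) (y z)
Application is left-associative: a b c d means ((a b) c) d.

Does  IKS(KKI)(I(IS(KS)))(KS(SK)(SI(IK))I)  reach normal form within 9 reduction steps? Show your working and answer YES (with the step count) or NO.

Answer: YES — reaches normal form S(S(KS))(S(SIK)I) in 6 ≤ 9 steps

Reduction:
  start: IKS(KKI)(I(IS(KS)))(KS(SK)(SI(IK))I)
  →1  KS(KKI)(I(IS(KS)))(KS(SK)(SI(IK))I)
  →2  S(I(IS(KS)))(KS(SK)(SI(IK))I)
  →3  S(IS(KS))(KS(SK)(SI(IK))I)
  →4  S(S(KS))(KS(SK)(SI(IK))I)
  →5  S(S(KS))(S(SI(IK))I)
  →6  S(S(KS))(S(SIK)I)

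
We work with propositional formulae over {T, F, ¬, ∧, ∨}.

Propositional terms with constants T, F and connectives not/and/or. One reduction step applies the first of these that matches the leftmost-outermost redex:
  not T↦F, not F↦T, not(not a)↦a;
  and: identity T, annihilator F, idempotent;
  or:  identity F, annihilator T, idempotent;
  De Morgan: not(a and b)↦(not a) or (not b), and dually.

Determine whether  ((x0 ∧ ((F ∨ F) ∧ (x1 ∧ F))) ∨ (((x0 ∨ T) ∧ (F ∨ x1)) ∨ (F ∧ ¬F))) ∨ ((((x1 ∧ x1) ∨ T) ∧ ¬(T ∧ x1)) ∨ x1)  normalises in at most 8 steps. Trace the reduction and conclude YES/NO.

  start: ((x0 ∧ ((F ∨ F) ∧ (x1 ∧ F))) ∨ (((x0 ∨ T) ∧ (F ∨ x1)) ∨ (F ∧ ¬F))) ∨ ((((x1 ∧ x1) ∨ T) ∧ ¬(T ∧ x1)) ∨ x1)
  [1] ((x0 ∧ (F ∧ (x1 ∧ F))) ∨ (((x0 ∨ T) ∧ (F ∨ x1)) ∨ (F ∧ ¬F))) ∨ ((((x1 ∧ x1) ∨ T) ∧ ¬(T ∧ x1)) ∨ x1)
  [2] ((x0 ∧ F) ∨ (((x0 ∨ T) ∧ (F ∨ x1)) ∨ (F ∧ ¬F))) ∨ ((((x1 ∧ x1) ∨ T) ∧ ¬(T ∧ x1)) ∨ x1)
  [3] (F ∨ (((x0 ∨ T) ∧ (F ∨ x1)) ∨ (F ∧ ¬F))) ∨ ((((x1 ∧ x1) ∨ T) ∧ ¬(T ∧ x1)) ∨ x1)
  [4] (((x0 ∨ T) ∧ (F ∨ x1)) ∨ (F ∧ ¬F)) ∨ ((((x1 ∧ x1) ∨ T) ∧ ¬(T ∧ x1)) ∨ x1)
  [5] ((T ∧ (F ∨ x1)) ∨ (F ∧ ¬F)) ∨ ((((x1 ∧ x1) ∨ T) ∧ ¬(T ∧ x1)) ∨ x1)
  [6] ((F ∨ x1) ∨ (F ∧ ¬F)) ∨ ((((x1 ∧ x1) ∨ T) ∧ ¬(T ∧ x1)) ∨ x1)
  [7] (x1 ∨ (F ∧ ¬F)) ∨ ((((x1 ∧ x1) ∨ T) ∧ ¬(T ∧ x1)) ∨ x1)
  [8] (x1 ∨ F) ∨ ((((x1 ∧ x1) ∨ T) ∧ ¬(T ∧ x1)) ∨ x1)

Answer: NO — after 8 steps the term is (x1 ∨ F) ∨ ((((x1 ∧ x1) ∨ T) ∧ ¬(T ∧ x1)) ∨ x1), not yet normal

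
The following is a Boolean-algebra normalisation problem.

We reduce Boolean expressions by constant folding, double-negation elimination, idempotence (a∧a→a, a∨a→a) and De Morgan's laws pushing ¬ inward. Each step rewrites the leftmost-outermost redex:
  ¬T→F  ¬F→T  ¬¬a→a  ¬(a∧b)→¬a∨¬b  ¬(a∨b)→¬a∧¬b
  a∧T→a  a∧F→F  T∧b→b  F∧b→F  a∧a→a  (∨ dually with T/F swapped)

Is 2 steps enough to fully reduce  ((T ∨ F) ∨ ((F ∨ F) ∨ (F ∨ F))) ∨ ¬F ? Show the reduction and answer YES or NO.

Answer: NO — after 2 steps the term is T ∨ ¬F, not yet normal

Derivation:
  start: ((T ∨ F) ∨ ((F ∨ F) ∨ (F ∨ F))) ∨ ¬F
  [1] (T ∨ ((F ∨ F) ∨ (F ∨ F))) ∨ ¬F
  [2] T ∨ ¬F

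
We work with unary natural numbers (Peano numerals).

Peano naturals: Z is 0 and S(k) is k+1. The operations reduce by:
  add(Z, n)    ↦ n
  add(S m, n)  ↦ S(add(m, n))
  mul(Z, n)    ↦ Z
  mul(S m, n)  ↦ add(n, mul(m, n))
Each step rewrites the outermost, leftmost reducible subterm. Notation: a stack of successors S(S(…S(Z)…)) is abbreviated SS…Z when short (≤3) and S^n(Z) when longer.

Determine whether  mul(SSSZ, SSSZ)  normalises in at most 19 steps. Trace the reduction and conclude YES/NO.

  start: mul(SSSZ, SSSZ)
  →1  add(SSSZ, mul(SSZ, SSSZ))
  →2  S(add(SSZ, mul(SSZ, SSSZ)))
  →3  S(S(add(SZ, mul(SSZ, SSSZ))))
  →4  S(S(S(add(Z, mul(SSZ, SSSZ)))))
  →5  S(S(S(mul(SSZ, SSSZ))))
  →6  S(S(S(add(SSSZ, mul(SZ, SSSZ)))))
  →7  S(S(S(S(add(SSZ, mul(SZ, SSSZ))))))
  →8  S(S(S(S(S(add(SZ, mul(SZ, SSSZ)))))))
  →9  S(S(S(S(S(S(add(Z, mul(SZ, SSSZ))))))))
  →10  S(S(S(S(S(S(mul(SZ, SSSZ)))))))
  →11  S(S(S(S(S(S(add(SSSZ, mul(Z, SSSZ))))))))
  →12  S(S(S(S(S(S(S(add(SSZ, mul(Z, SSSZ)))))))))
  →13  S(S(S(S(S(S(S(S(add(SZ, mul(Z, SSSZ))))))))))
  →14  S(S(S(S(S(S(S(S(S(add(Z, mul(Z, SSSZ)))))))))))
  →15  S(S(S(S(S(S(S(S(S(mul(Z, SSSZ))))))))))
  →16  S^9(Z)

Answer: YES — reaches normal form S^9(Z) in 16 ≤ 19 steps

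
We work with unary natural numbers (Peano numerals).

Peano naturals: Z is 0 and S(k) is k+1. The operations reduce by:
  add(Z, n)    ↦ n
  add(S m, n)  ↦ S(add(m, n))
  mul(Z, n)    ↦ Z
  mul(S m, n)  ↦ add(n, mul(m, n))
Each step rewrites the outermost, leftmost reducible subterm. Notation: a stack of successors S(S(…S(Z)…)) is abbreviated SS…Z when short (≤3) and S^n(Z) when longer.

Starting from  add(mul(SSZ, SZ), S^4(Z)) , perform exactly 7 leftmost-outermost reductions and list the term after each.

  start: add(mul(SSZ, SZ), S^4(Z))
  →1  add(add(SZ, mul(SZ, SZ)), S^4(Z))
  →2  add(S(add(Z, mul(SZ, SZ))), S^4(Z))
  →3  S(add(add(Z, mul(SZ, SZ)), S^4(Z)))
  →4  S(add(mul(SZ, SZ), S^4(Z)))
  →5  S(add(add(SZ, mul(Z, SZ)), S^4(Z)))
  →6  S(add(S(add(Z, mul(Z, SZ))), S^4(Z)))
  →7  S(S(add(add(Z, mul(Z, SZ)), S^4(Z))))

Answer: after 7 steps: S(S(add(add(Z, mul(Z, SZ)), S^4(Z))))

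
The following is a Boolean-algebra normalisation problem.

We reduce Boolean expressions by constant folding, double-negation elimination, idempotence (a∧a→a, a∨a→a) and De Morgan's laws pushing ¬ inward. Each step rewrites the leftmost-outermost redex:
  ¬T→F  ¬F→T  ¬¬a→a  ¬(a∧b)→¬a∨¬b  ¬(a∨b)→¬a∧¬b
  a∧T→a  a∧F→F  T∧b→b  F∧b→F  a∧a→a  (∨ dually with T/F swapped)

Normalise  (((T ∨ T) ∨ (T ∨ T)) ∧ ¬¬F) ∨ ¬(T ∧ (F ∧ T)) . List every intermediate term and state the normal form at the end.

Answer: normal form = T  (in 11 steps)

Derivation:
  start: (((T ∨ T) ∨ (T ∨ T)) ∧ ¬¬F) ∨ ¬(T ∧ (F ∧ T))
  step 1: ((T ∨ T) ∧ ¬¬F) ∨ ¬(T ∧ (F ∧ T))
  step 2: (T ∧ ¬¬F) ∨ ¬(T ∧ (F ∧ T))
  step 3: ¬¬F ∨ ¬(T ∧ (F ∧ T))
  step 4: F ∨ ¬(T ∧ (F ∧ T))
  step 5: ¬(T ∧ (F ∧ T))
  step 6: ¬T ∨ ¬(F ∧ T)
  step 7: F ∨ ¬(F ∧ T)
  step 8: ¬(F ∧ T)
  step 9: ¬F ∨ ¬T
  step 10: T ∨ ¬T
  step 11: T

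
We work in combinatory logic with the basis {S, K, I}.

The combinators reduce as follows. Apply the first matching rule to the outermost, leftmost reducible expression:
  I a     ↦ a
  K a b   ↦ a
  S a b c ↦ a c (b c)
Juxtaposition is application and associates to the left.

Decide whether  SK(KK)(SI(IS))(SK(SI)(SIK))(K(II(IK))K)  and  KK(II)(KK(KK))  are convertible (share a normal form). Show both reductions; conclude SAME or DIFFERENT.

Answer: SAME — A ⇓ KK, B ⇓ KK

Working:
Term A:
  start: SK(KK)(SI(IS))(SK(SI)(SIK))(K(II(IK))K)
  →1  K(SI(IS))(KK(SI(IS)))(SK(SI)(SIK))(K(II(IK))K)
  →2  SI(IS)(SK(SI)(SIK))(K(II(IK))K)
  →3  I(SK(SI)(SIK))(IS(SK(SI)(SIK)))(K(II(IK))K)
  →4  SK(SI)(SIK)(IS(SK(SI)(SIK)))(K(II(IK))K)
  →5  K(SIK)(SI(SIK))(IS(SK(SI)(SIK)))(K(II(IK))K)
  →6  SIK(IS(SK(SI)(SIK)))(K(II(IK))K)
  →7  I(IS(SK(SI)(SIK)))(K(IS(SK(SI)(SIK))))(K(II(IK))K)
  →8  IS(SK(SI)(SIK))(K(IS(SK(SI)(SIK))))(K(II(IK))K)
  →9  S(SK(SI)(SIK))(K(IS(SK(SI)(SIK))))(K(II(IK))K)
  →10  SK(SI)(SIK)(K(II(IK))K)(K(IS(SK(SI)(SIK)))(K(II(IK))K))
  →11  K(SIK)(SI(SIK))(K(II(IK))K)(K(IS(SK(SI)(SIK)))(K(II(IK))K))
  →12  SIK(K(II(IK))K)(K(IS(SK(SI)(SIK)))(K(II(IK))K))
  →13  I(K(II(IK))K)(K(K(II(IK))K))(K(IS(SK(SI)(SIK)))(K(II(IK))K))
  →14  K(II(IK))K(K(K(II(IK))K))(K(IS(SK(SI)(SIK)))(K(II(IK))K))
  →15  II(IK)(K(K(II(IK))K))(K(IS(SK(SI)(SIK)))(K(II(IK))K))
  →16  I(IK)(K(K(II(IK))K))(K(IS(SK(SI)(SIK)))(K(II(IK))K))
  →17  IK(K(K(II(IK))K))(K(IS(SK(SI)(SIK)))(K(II(IK))K))
  →18  K(K(K(II(IK))K))(K(IS(SK(SI)(SIK)))(K(II(IK))K))
  →19  K(K(II(IK))K)
  →20  K(II(IK))
  →21  K(I(IK))
  →22  K(IK)
  →23  KK

Term B:
  start: KK(II)(KK(KK))
  →1  K(KK(KK))
  →2  KK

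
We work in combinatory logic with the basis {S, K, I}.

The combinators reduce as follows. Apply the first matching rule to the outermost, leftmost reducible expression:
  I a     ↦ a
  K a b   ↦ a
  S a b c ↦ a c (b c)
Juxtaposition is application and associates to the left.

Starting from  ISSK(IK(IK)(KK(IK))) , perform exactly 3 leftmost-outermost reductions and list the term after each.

Answer: after 3 steps: S(K(IK)(KK(IK)))(K(IK(IK)(KK(IK))))

Reduction:
  start: ISSK(IK(IK)(KK(IK)))
  →1  SSK(IK(IK)(KK(IK)))
  →2  S(IK(IK)(KK(IK)))(K(IK(IK)(KK(IK))))
  →3  S(K(IK)(KK(IK)))(K(IK(IK)(KK(IK))))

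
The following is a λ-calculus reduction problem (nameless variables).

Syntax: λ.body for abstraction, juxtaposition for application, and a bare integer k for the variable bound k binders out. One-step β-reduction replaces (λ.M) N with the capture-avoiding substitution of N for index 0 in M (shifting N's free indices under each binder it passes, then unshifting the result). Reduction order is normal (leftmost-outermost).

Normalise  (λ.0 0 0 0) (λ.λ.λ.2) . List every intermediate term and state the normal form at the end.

  start: (λ.0 0 0 0) (λ.λ.λ.2)
  →1  (λ.λ.λ.2) (λ.λ.λ.2) (λ.λ.λ.2) (λ.λ.λ.2)
  →2  (λ.λ.λ.λ.λ.2) (λ.λ.λ.2) (λ.λ.λ.2)
  →3  (λ.λ.λ.λ.2) (λ.λ.λ.2)
  →4  λ.λ.λ.2

Answer: normal form = λ.λ.λ.2  (in 4 steps)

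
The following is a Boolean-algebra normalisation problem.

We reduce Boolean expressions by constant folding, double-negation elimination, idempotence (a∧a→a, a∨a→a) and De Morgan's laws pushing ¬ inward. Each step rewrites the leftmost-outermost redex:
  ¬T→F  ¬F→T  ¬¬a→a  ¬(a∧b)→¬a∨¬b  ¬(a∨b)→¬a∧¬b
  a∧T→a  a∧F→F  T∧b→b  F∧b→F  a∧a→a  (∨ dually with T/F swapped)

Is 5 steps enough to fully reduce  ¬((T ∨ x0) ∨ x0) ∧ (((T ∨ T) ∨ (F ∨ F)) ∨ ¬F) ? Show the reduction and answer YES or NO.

  start: ¬((T ∨ x0) ∨ x0) ∧ (((T ∨ T) ∨ (F ∨ F)) ∨ ¬F)
  →1  (¬(T ∨ x0) ∧ ¬x0) ∧ (((T ∨ T) ∨ (F ∨ F)) ∨ ¬F)
  →2  ((¬T ∧ ¬x0) ∧ ¬x0) ∧ (((T ∨ T) ∨ (F ∨ F)) ∨ ¬F)
  →3  ((F ∧ ¬x0) ∧ ¬x0) ∧ (((T ∨ T) ∨ (F ∨ F)) ∨ ¬F)
  →4  (F ∧ ¬x0) ∧ (((T ∨ T) ∨ (F ∨ F)) ∨ ¬F)
  →5  F ∧ (((T ∨ T) ∨ (F ∨ F)) ∨ ¬F)

Answer: NO — after 5 steps the term is F ∧ (((T ∨ T) ∨ (F ∨ F)) ∨ ¬F), not yet normal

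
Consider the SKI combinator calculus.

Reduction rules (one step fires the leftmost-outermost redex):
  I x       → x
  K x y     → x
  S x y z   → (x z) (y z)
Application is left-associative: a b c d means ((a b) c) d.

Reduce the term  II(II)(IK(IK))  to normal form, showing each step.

  start: II(II)(IK(IK))
  [1] I(II)(IK(IK))
  [2] II(IK(IK))
  [3] I(IK(IK))
  [4] IK(IK)
  [5] K(IK)
  [6] KK

Answer: normal form = KK  (in 6 steps)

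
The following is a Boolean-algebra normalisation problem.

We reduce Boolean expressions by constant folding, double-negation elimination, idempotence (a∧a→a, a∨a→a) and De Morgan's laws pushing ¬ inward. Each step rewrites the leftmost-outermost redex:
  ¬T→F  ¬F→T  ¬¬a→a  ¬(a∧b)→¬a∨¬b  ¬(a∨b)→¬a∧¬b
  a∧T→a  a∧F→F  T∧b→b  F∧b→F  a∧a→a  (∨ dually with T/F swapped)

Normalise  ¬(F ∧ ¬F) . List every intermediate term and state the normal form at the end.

  start: ¬(F ∧ ¬F)
  [1] ¬F ∨ ¬¬F
  [2] T ∨ ¬¬F
  [3] T

Answer: normal form = T  (in 3 steps)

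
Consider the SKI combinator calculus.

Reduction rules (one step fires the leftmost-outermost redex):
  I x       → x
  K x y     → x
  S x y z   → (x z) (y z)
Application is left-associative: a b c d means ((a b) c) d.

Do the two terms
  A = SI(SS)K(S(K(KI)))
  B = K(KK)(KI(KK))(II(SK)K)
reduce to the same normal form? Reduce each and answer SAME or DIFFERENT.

Answer: DIFFERENT — A ⇓ SSK, B ⇓ K

Working:
Term A:
  start: SI(SS)K(S(K(KI)))
  step 1: IK(SSK)(S(K(KI)))
  step 2: K(SSK)(S(K(KI)))
  step 3: SSK

Term B:
  start: K(KK)(KI(KK))(II(SK)K)
  step 1: KK(II(SK)K)
  step 2: K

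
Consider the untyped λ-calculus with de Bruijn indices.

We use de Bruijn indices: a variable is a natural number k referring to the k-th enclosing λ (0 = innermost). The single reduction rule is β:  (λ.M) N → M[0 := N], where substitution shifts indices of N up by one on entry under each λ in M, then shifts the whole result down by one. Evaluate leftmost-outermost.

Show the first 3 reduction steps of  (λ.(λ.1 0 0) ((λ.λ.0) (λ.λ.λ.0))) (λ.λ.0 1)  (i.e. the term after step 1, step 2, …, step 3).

Answer: after 3 steps: (λ.0 ((λ.λ.0) (λ.λ.λ.0))) ((λ.λ.0) (λ.λ.λ.0))

Working:
  start: (λ.(λ.1 0 0) ((λ.λ.0) (λ.λ.λ.0))) (λ.λ.0 1)
  →1  (λ.(λ.λ.0 1) 0 0) ((λ.λ.0) (λ.λ.λ.0))
  →2  (λ.λ.0 1) ((λ.λ.0) (λ.λ.λ.0)) ((λ.λ.0) (λ.λ.λ.0))
  →3  (λ.0 ((λ.λ.0) (λ.λ.λ.0))) ((λ.λ.0) (λ.λ.λ.0))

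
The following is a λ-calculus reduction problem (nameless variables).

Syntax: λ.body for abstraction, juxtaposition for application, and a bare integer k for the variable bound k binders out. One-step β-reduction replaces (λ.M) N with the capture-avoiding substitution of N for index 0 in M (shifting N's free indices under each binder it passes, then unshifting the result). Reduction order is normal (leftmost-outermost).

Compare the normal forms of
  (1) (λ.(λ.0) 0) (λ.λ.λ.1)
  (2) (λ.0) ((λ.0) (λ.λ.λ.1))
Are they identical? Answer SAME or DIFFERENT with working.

Term A:
  start: (λ.(λ.0) 0) (λ.λ.λ.1)
  [1] (λ.0) (λ.λ.λ.1)
  [2] λ.λ.λ.1

Term B:
  start: (λ.0) ((λ.0) (λ.λ.λ.1))
  [1] (λ.0) (λ.λ.λ.1)
  [2] λ.λ.λ.1

Answer: SAME — A ⇓ λ.λ.λ.1, B ⇓ λ.λ.λ.1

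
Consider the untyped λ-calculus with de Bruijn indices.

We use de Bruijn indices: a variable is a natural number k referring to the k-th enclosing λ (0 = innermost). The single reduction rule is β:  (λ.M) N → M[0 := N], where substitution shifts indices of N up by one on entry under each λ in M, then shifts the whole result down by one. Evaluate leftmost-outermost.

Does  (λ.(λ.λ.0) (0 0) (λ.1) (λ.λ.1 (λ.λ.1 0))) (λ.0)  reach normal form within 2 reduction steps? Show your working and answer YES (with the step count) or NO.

  start: (λ.(λ.λ.0) (0 0) (λ.1) (λ.λ.1 (λ.λ.1 0))) (λ.0)
  [1] (λ.λ.0) ((λ.0) (λ.0)) (λ.λ.0) (λ.λ.1 (λ.λ.1 0))
  [2] (λ.0) (λ.λ.0) (λ.λ.1 (λ.λ.1 0))

Answer: NO — after 2 steps the term is (λ.0) (λ.λ.0) (λ.λ.1 (λ.λ.1 0)), not yet normal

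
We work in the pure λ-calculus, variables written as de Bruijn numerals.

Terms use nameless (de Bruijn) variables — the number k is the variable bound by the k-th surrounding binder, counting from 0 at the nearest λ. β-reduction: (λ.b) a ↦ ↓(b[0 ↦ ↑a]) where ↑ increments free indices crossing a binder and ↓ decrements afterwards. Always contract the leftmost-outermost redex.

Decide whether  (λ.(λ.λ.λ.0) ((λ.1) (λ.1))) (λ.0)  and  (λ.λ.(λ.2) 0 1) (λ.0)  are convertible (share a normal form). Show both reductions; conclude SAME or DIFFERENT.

Answer: SAME — A ⇓ λ.λ.0, B ⇓ λ.λ.0

Working:
Term A:
  start: (λ.(λ.λ.λ.0) ((λ.1) (λ.1))) (λ.0)
  [1] (λ.λ.λ.0) ((λ.λ.0) (λ.λ.0))
  [2] λ.λ.0

Term B:
  start: (λ.λ.(λ.2) 0 1) (λ.0)
  [1] λ.(λ.λ.0) 0 (λ.0)
  [2] λ.(λ.0) (λ.0)
  [3] λ.λ.0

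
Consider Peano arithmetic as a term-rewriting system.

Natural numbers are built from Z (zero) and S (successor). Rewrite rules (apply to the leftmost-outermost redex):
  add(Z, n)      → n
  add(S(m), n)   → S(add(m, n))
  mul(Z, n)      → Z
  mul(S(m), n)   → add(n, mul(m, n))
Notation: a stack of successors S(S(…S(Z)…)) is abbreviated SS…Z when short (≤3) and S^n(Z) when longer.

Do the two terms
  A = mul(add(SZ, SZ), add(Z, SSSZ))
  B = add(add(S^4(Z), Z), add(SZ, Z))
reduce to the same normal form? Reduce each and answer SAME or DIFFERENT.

Term A:
  start: mul(add(SZ, SZ), add(Z, SSSZ))
  →1  mul(S(add(Z, SZ)), add(Z, SSSZ))
  →2  add(add(Z, SSSZ), mul(add(Z, SZ), add(Z, SSSZ)))
  →3  add(SSSZ, mul(add(Z, SZ), add(Z, SSSZ)))
  →4  S(add(SSZ, mul(add(Z, SZ), add(Z, SSSZ))))
  →5  S(S(add(SZ, mul(add(Z, SZ), add(Z, SSSZ)))))
  →6  S(S(S(add(Z, mul(add(Z, SZ), add(Z, SSSZ))))))
  →7  S(S(S(mul(add(Z, SZ), add(Z, SSSZ)))))
  →8  S(S(S(mul(SZ, add(Z, SSSZ)))))
  →9  S(S(S(add(add(Z, SSSZ), mul(Z, add(Z, SSSZ))))))
  →10  S(S(S(add(SSSZ, mul(Z, add(Z, SSSZ))))))
  →11  S(S(S(S(add(SSZ, mul(Z, add(Z, SSSZ)))))))
  →12  S(S(S(S(S(add(SZ, mul(Z, add(Z, SSSZ))))))))
  →13  S(S(S(S(S(S(add(Z, mul(Z, add(Z, SSSZ)))))))))
  →14  S(S(S(S(S(S(mul(Z, add(Z, SSSZ))))))))
  →15  S^6(Z)

Term B:
  start: add(add(S^4(Z), Z), add(SZ, Z))
  →1  add(S(add(SSSZ, Z)), add(SZ, Z))
  →2  S(add(add(SSSZ, Z), add(SZ, Z)))
  →3  S(add(S(add(SSZ, Z)), add(SZ, Z)))
  →4  S(S(add(add(SSZ, Z), add(SZ, Z))))
  →5  S(S(add(S(add(SZ, Z)), add(SZ, Z))))
  →6  S(S(S(add(add(SZ, Z), add(SZ, Z)))))
  →7  S(S(S(add(S(add(Z, Z)), add(SZ, Z)))))
  →8  S(S(S(S(add(add(Z, Z), add(SZ, Z))))))
  →9  S(S(S(S(add(Z, add(SZ, Z))))))
  →10  S(S(S(S(add(SZ, Z)))))
  →11  S(S(S(S(S(add(Z, Z))))))
  →12  S^5(Z)

Answer: DIFFERENT — A ⇓ S^6(Z), B ⇓ S^5(Z)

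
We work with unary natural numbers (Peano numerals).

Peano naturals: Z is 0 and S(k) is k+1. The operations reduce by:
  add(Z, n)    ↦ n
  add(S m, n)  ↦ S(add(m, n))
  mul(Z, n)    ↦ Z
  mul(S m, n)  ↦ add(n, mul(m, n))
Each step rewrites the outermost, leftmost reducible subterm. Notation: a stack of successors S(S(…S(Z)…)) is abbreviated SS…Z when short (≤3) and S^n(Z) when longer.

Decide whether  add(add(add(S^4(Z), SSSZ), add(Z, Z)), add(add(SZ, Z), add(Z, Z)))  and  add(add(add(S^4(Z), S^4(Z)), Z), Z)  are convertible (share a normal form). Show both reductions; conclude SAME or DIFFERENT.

Answer: SAME — A ⇓ S^8(Z), B ⇓ S^8(Z)

Working:
Term A:
  start: add(add(add(S^4(Z), SSSZ), add(Z, Z)), add(add(SZ, Z), add(Z, Z)))
  →1  add(add(S(add(SSSZ, SSSZ)), add(Z, Z)), add(add(SZ, Z), add(Z, Z)))
  →2  add(S(add(add(SSSZ, SSSZ), add(Z, Z))), add(add(SZ, Z), add(Z, Z)))
  →3  S(add(add(add(SSSZ, SSSZ), add(Z, Z)), add(add(SZ, Z), add(Z, Z))))
  →4  S(add(add(S(add(SSZ, SSSZ)), add(Z, Z)), add(add(SZ, Z), add(Z, Z))))
  →5  S(add(S(add(add(SSZ, SSSZ), add(Z, Z))), add(add(SZ, Z), add(Z, Z))))
  →6  S(S(add(add(add(SSZ, SSSZ), add(Z, Z)), add(add(SZ, Z), add(Z, Z)))))
  →7  S(S(add(add(S(add(SZ, SSSZ)), add(Z, Z)), add(add(SZ, Z), add(Z, Z)))))
  →8  S(S(add(S(add(add(SZ, SSSZ), add(Z, Z))), add(add(SZ, Z), add(Z, Z)))))
  →9  S(S(S(add(add(add(SZ, SSSZ), add(Z, Z)), add(add(SZ, Z), add(Z, Z))))))
  →10  S(S(S(add(add(S(add(Z, SSSZ)), add(Z, Z)), add(add(SZ, Z), add(Z, Z))))))
  →11  S(S(S(add(S(add(add(Z, SSSZ), add(Z, Z))), add(add(SZ, Z), add(Z, Z))))))
  →12  S(S(S(S(add(add(add(Z, SSSZ), add(Z, Z)), add(add(SZ, Z), add(Z, Z)))))))
  →13  S(S(S(S(add(add(SSSZ, add(Z, Z)), add(add(SZ, Z), add(Z, Z)))))))
  →14  S(S(S(S(add(S(add(SSZ, add(Z, Z))), add(add(SZ, Z), add(Z, Z)))))))
  →15  S(S(S(S(S(add(add(SSZ, add(Z, Z)), add(add(SZ, Z), add(Z, Z))))))))
  →16  S(S(S(S(S(add(S(add(SZ, add(Z, Z))), add(add(SZ, Z), add(Z, Z))))))))
  →17  S(S(S(S(S(S(add(add(SZ, add(Z, Z)), add(add(SZ, Z), add(Z, Z)))))))))
  →18  S(S(S(S(S(S(add(S(add(Z, add(Z, Z))), add(add(SZ, Z), add(Z, Z)))))))))
  →19  S(S(S(S(S(S(S(add(add(Z, add(Z, Z)), add(add(SZ, Z), add(Z, Z))))))))))
  →20  S(S(S(S(S(S(S(add(add(Z, Z), add(add(SZ, Z), add(Z, Z))))))))))
  →21  S(S(S(S(S(S(S(add(Z, add(add(SZ, Z), add(Z, Z))))))))))
  →22  S(S(S(S(S(S(S(add(add(SZ, Z), add(Z, Z)))))))))
  →23  S(S(S(S(S(S(S(add(S(add(Z, Z)), add(Z, Z)))))))))
  →24  S(S(S(S(S(S(S(S(add(add(Z, Z), add(Z, Z))))))))))
  →25  S(S(S(S(S(S(S(S(add(Z, add(Z, Z))))))))))
  →26  S(S(S(S(S(S(S(S(add(Z, Z)))))))))
  →27  S^8(Z)

Term B:
  start: add(add(add(S^4(Z), S^4(Z)), Z), Z)
  →1  add(add(S(add(SSSZ, S^4(Z))), Z), Z)
  →2  add(S(add(add(SSSZ, S^4(Z)), Z)), Z)
  →3  S(add(add(add(SSSZ, S^4(Z)), Z), Z))
  →4  S(add(add(S(add(SSZ, S^4(Z))), Z), Z))
  →5  S(add(S(add(add(SSZ, S^4(Z)), Z)), Z))
  →6  S(S(add(add(add(SSZ, S^4(Z)), Z), Z)))
  →7  S(S(add(add(S(add(SZ, S^4(Z))), Z), Z)))
  →8  S(S(add(S(add(add(SZ, S^4(Z)), Z)), Z)))
  →9  S(S(S(add(add(add(SZ, S^4(Z)), Z), Z))))
  →10  S(S(S(add(add(S(add(Z, S^4(Z))), Z), Z))))
  →11  S(S(S(add(S(add(add(Z, S^4(Z)), Z)), Z))))
  →12  S(S(S(S(add(add(add(Z, S^4(Z)), Z), Z)))))
  →13  S(S(S(S(add(add(S^4(Z), Z), Z)))))
  →14  S(S(S(S(add(S(add(SSSZ, Z)), Z)))))
  →15  S(S(S(S(S(add(add(SSSZ, Z), Z))))))
  →16  S(S(S(S(S(add(S(add(SSZ, Z)), Z))))))
  →17  S(S(S(S(S(S(add(add(SSZ, Z), Z)))))))
  →18  S(S(S(S(S(S(add(S(add(SZ, Z)), Z)))))))
  →19  S(S(S(S(S(S(S(add(add(SZ, Z), Z))))))))
  →20  S(S(S(S(S(S(S(add(S(add(Z, Z)), Z))))))))
  →21  S(S(S(S(S(S(S(S(add(add(Z, Z), Z)))))))))
  →22  S(S(S(S(S(S(S(S(add(Z, Z)))))))))
  →23  S^8(Z)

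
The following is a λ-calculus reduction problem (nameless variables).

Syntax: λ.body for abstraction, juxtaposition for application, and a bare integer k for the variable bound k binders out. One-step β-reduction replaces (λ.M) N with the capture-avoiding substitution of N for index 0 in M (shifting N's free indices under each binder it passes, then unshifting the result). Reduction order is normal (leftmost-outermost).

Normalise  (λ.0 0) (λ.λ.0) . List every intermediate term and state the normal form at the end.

  start: (λ.0 0) (λ.λ.0)
  [1] (λ.λ.0) (λ.λ.0)
  [2] λ.0

Answer: normal form = λ.0  (in 2 steps)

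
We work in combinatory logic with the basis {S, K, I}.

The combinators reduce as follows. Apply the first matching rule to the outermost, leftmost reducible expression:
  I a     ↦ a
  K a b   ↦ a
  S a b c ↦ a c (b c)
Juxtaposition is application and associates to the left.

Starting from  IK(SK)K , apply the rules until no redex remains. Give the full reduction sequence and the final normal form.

Answer: normal form = SK  (in 2 steps)

Derivation:
  start: IK(SK)K
  →1  K(SK)K
  →2  SK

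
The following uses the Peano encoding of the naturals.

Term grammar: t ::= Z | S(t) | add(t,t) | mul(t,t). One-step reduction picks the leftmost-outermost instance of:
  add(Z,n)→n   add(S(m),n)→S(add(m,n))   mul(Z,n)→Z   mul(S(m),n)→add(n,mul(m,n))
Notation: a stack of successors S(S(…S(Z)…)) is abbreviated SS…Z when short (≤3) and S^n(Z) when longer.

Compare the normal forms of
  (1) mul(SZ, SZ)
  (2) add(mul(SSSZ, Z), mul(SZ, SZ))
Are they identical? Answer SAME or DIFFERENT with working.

Answer: SAME — A ⇓ SZ, B ⇓ SZ

Working:
Term A:
  start: mul(SZ, SZ)
  step 1: add(SZ, mul(Z, SZ))
  step 2: S(add(Z, mul(Z, SZ)))
  step 3: S(mul(Z, SZ))
  step 4: SZ

Term B:
  start: add(mul(SSSZ, Z), mul(SZ, SZ))
  step 1: add(add(Z, mul(SSZ, Z)), mul(SZ, SZ))
  step 2: add(mul(SSZ, Z), mul(SZ, SZ))
  step 3: add(add(Z, mul(SZ, Z)), mul(SZ, SZ))
  step 4: add(mul(SZ, Z), mul(SZ, SZ))
  step 5: add(add(Z, mul(Z, Z)), mul(SZ, SZ))
  step 6: add(mul(Z, Z), mul(SZ, SZ))
  step 7: add(Z, mul(SZ, SZ))
  step 8: mul(SZ, SZ)
  step 9: add(SZ, mul(Z, SZ))
  step 10: S(add(Z, mul(Z, SZ)))
  step 11: S(mul(Z, SZ))
  step 12: SZ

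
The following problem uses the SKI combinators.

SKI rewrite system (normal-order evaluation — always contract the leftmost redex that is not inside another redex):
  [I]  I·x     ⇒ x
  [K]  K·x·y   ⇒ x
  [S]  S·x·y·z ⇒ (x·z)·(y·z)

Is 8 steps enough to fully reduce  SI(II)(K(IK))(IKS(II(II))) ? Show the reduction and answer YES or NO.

Answer: YES — reaches normal form KS in 6 ≤ 8 steps

Derivation:
  start: SI(II)(K(IK))(IKS(II(II)))
  step 1: I(K(IK))(II(K(IK)))(IKS(II(II)))
  step 2: K(IK)(II(K(IK)))(IKS(II(II)))
  step 3: IK(IKS(II(II)))
  step 4: K(IKS(II(II)))
  step 5: K(KS(II(II)))
  step 6: KS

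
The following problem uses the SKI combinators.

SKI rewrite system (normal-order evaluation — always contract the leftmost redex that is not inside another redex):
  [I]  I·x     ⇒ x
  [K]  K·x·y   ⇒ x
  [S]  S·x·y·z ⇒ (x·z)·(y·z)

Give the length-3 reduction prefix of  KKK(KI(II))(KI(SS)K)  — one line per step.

  start: KKK(KI(II))(KI(SS)K)
  step 1: K(KI(II))(KI(SS)K)
  step 2: KI(II)
  step 3: I

Answer: after 3 steps: I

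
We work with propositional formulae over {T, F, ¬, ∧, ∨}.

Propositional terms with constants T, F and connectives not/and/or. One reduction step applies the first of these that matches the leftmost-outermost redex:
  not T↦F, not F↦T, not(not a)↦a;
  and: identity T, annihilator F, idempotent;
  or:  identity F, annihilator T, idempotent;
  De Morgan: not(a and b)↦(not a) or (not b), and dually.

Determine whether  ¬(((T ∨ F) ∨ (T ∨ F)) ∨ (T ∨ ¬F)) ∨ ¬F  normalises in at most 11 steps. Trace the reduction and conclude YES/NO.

Answer: YES — reaches normal form T in 9 ≤ 11 steps

Reduction:
  start: ¬(((T ∨ F) ∨ (T ∨ F)) ∨ (T ∨ ¬F)) ∨ ¬F
  step 1: (¬((T ∨ F) ∨ (T ∨ F)) ∧ ¬(T ∨ ¬F)) ∨ ¬F
  step 2: ((¬(T ∨ F) ∧ ¬(T ∨ F)) ∧ ¬(T ∨ ¬F)) ∨ ¬F
  step 3: (¬(T ∨ F) ∧ ¬(T ∨ ¬F)) ∨ ¬F
  step 4: ((¬T ∧ ¬F) ∧ ¬(T ∨ ¬F)) ∨ ¬F
  step 5: ((F ∧ ¬F) ∧ ¬(T ∨ ¬F)) ∨ ¬F
  step 6: (F ∧ ¬(T ∨ ¬F)) ∨ ¬F
  step 7: F ∨ ¬F
  step 8: ¬F
  step 9: T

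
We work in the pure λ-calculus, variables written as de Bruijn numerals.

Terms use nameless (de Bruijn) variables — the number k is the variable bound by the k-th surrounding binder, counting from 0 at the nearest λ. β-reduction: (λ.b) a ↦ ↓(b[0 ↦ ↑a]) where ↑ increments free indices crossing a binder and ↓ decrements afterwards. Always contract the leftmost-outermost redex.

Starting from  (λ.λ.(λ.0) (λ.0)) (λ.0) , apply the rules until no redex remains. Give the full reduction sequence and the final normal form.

Answer: normal form = λ.λ.0  (in 2 steps)

Reduction:
  start: (λ.λ.(λ.0) (λ.0)) (λ.0)
  [1] λ.(λ.0) (λ.0)
  [2] λ.λ.0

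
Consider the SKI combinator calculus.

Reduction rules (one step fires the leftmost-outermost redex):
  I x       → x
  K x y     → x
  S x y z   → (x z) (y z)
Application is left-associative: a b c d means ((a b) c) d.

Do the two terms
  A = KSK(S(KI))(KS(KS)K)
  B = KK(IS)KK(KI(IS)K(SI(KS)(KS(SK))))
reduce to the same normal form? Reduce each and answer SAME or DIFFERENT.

Term A:
  start: KSK(S(KI))(KS(KS)K)
  →1  S(S(KI))(KS(KS)K)
  →2  S(S(KI))(SK)

Term B:
  start: KK(IS)KK(KI(IS)K(SI(KS)(KS(SK))))
  →1  KKK(KI(IS)K(SI(KS)(KS(SK))))
  →2  K(KI(IS)K(SI(KS)(KS(SK))))
  →3  K(IK(SI(KS)(KS(SK))))
  →4  K(K(SI(KS)(KS(SK))))
  →5  K(K(I(KS(SK))(KS(KS(SK)))))
  →6  K(K(KS(SK)(KS(KS(SK)))))
  →7  K(K(S(KS(KS(SK)))))
  →8  K(K(SS))

Answer: DIFFERENT — A ⇓ S(S(KI))(SK), B ⇓ K(K(SS))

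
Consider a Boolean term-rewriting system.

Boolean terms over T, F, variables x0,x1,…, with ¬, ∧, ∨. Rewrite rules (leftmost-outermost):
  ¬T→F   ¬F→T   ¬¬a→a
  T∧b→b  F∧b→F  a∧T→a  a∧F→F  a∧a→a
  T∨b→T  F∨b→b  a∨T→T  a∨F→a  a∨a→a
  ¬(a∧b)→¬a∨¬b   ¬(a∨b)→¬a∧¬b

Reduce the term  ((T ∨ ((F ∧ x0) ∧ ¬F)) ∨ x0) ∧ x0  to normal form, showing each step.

  start: ((T ∨ ((F ∧ x0) ∧ ¬F)) ∨ x0) ∧ x0
  →1  (T ∨ x0) ∧ x0
  →2  T ∧ x0
  →3  x0

Answer: normal form = x0  (in 3 steps)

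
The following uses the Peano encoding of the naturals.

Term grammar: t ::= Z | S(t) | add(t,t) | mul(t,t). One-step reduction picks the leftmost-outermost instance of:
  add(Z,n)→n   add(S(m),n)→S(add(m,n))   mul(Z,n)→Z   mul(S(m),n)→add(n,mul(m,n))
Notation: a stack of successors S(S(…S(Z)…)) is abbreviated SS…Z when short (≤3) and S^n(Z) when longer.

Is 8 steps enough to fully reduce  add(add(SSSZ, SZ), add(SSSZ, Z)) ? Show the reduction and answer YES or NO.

  start: add(add(SSSZ, SZ), add(SSSZ, Z))
  step 1: add(S(add(SSZ, SZ)), add(SSSZ, Z))
  step 2: S(add(add(SSZ, SZ), add(SSSZ, Z)))
  step 3: S(add(S(add(SZ, SZ)), add(SSSZ, Z)))
  step 4: S(S(add(add(SZ, SZ), add(SSSZ, Z))))
  step 5: S(S(add(S(add(Z, SZ)), add(SSSZ, Z))))
  step 6: S(S(S(add(add(Z, SZ), add(SSSZ, Z)))))
  step 7: S(S(S(add(SZ, add(SSSZ, Z)))))
  step 8: S(S(S(S(add(Z, add(SSSZ, Z))))))

Answer: NO — after 8 steps the term is S(S(S(S(add(Z, add(SSSZ, Z)))))), not yet normal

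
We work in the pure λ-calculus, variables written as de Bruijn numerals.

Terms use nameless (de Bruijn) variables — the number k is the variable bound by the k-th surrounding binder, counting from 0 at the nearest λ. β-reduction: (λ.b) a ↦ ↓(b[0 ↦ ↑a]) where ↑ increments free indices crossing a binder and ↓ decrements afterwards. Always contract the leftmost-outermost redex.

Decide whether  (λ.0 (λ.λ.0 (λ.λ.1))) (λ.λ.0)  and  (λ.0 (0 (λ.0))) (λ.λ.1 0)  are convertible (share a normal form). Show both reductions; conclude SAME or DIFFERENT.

Answer: SAME — A ⇓ λ.0, B ⇓ λ.0

Working:
Term A:
  start: (λ.0 (λ.λ.0 (λ.λ.1))) (λ.λ.0)
  →1  (λ.λ.0) (λ.λ.0 (λ.λ.1))
  →2  λ.0

Term B:
  start: (λ.0 (0 (λ.0))) (λ.λ.1 0)
  →1  (λ.λ.1 0) ((λ.λ.1 0) (λ.0))
  →2  λ.(λ.λ.1 0) (λ.0) 0
  →3  λ.(λ.(λ.0) 0) 0
  →4  λ.(λ.0) 0
  →5  λ.0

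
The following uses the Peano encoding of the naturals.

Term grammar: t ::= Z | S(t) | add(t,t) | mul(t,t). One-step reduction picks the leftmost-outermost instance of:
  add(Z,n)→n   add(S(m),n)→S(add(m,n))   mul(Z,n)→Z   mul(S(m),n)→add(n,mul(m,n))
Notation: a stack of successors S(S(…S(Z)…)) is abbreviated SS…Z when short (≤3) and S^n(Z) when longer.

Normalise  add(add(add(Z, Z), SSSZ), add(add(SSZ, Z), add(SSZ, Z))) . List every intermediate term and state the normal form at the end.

  start: add(add(add(Z, Z), SSSZ), add(add(SSZ, Z), add(SSZ, Z)))
  →1  add(add(Z, SSSZ), add(add(SSZ, Z), add(SSZ, Z)))
  →2  add(SSSZ, add(add(SSZ, Z), add(SSZ, Z)))
  →3  S(add(SSZ, add(add(SSZ, Z), add(SSZ, Z))))
  →4  S(S(add(SZ, add(add(SSZ, Z), add(SSZ, Z)))))
  →5  S(S(S(add(Z, add(add(SSZ, Z), add(SSZ, Z))))))
  →6  S(S(S(add(add(SSZ, Z), add(SSZ, Z)))))
  →7  S(S(S(add(S(add(SZ, Z)), add(SSZ, Z)))))
  →8  S(S(S(S(add(add(SZ, Z), add(SSZ, Z))))))
  →9  S(S(S(S(add(S(add(Z, Z)), add(SSZ, Z))))))
  →10  S(S(S(S(S(add(add(Z, Z), add(SSZ, Z)))))))
  →11  S(S(S(S(S(add(Z, add(SSZ, Z)))))))
  →12  S(S(S(S(S(add(SSZ, Z))))))
  →13  S(S(S(S(S(S(add(SZ, Z)))))))
  →14  S(S(S(S(S(S(S(add(Z, Z))))))))
  →15  S^7(Z)

Answer: normal form = S^7(Z)  (in 15 steps)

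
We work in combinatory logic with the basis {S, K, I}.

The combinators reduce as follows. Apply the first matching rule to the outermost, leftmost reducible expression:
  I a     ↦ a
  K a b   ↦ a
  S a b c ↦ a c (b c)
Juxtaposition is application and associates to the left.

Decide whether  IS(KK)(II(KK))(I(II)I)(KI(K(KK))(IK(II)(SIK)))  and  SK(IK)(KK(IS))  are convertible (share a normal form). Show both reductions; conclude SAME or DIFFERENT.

Answer: SAME — A ⇓ K, B ⇓ K

Reduction:
Term A:
  start: IS(KK)(II(KK))(I(II)I)(KI(K(KK))(IK(II)(SIK)))
  →1  S(KK)(II(KK))(I(II)I)(KI(K(KK))(IK(II)(SIK)))
  →2  KK(I(II)I)(II(KK)(I(II)I))(KI(K(KK))(IK(II)(SIK)))
  →3  K(II(KK)(I(II)I))(KI(K(KK))(IK(II)(SIK)))
  →4  II(KK)(I(II)I)
  →5  I(KK)(I(II)I)
  →6  KK(I(II)I)
  →7  K

Term B:
  start: SK(IK)(KK(IS))
  →1  K(KK(IS))(IK(KK(IS)))
  →2  KK(IS)
  →3  K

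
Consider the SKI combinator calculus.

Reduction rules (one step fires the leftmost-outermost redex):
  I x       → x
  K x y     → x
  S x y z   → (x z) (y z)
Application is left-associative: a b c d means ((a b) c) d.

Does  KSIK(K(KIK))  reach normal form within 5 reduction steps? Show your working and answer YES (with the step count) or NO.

Answer: YES — reaches normal form SK(KI) in 2 ≤ 5 steps

Reduction:
  start: KSIK(K(KIK))
  step 1: SK(K(KIK))
  step 2: SK(KI)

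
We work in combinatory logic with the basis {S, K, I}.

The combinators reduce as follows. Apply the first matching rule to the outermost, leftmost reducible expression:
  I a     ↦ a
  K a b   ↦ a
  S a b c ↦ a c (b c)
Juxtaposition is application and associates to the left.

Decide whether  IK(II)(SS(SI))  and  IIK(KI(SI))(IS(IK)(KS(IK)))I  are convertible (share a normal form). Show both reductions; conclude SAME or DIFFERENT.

Term A:
  start: IK(II)(SS(SI))
  →1  K(II)(SS(SI))
  →2  II
  →3  I

Term B:
  start: IIK(KI(SI))(IS(IK)(KS(IK)))I
  →1  IK(KI(SI))(IS(IK)(KS(IK)))I
  →2  K(KI(SI))(IS(IK)(KS(IK)))I
  →3  KI(SI)I
  →4  II
  →5  I

Answer: SAME — A ⇓ I, B ⇓ I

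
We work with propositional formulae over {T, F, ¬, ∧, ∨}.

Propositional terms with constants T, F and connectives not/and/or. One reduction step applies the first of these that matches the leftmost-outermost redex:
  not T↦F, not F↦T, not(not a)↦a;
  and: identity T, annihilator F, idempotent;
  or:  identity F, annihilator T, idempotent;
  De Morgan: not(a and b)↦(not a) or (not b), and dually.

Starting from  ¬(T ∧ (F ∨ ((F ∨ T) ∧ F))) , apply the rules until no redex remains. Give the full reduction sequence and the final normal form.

Answer: normal form = T  (in 13 steps)

Reduction:
  start: ¬(T ∧ (F ∨ ((F ∨ T) ∧ F)))
  [1] ¬T ∨ ¬(F ∨ ((F ∨ T) ∧ F))
  [2] F ∨ ¬(F ∨ ((F ∨ T) ∧ F))
  [3] ¬(F ∨ ((F ∨ T) ∧ F))
  [4] ¬F ∧ ¬((F ∨ T) ∧ F)
  [5] T ∧ ¬((F ∨ T) ∧ F)
  [6] ¬((F ∨ T) ∧ F)
  [7] ¬(F ∨ T) ∨ ¬F
  [8] (¬F ∧ ¬T) ∨ ¬F
  [9] (T ∧ ¬T) ∨ ¬F
  [10] ¬T ∨ ¬F
  [11] F ∨ ¬F
  [12] ¬F
  [13] T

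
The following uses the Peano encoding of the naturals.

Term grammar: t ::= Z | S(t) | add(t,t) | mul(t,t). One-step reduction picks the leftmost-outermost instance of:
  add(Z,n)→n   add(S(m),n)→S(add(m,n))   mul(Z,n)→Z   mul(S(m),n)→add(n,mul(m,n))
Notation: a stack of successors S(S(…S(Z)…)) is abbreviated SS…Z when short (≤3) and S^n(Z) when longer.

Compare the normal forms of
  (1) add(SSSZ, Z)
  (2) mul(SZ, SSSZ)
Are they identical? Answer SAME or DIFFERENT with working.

Answer: SAME — A ⇓ SSSZ, B ⇓ SSSZ

Reduction:
Term A:
  start: add(SSSZ, Z)
  step 1: S(add(SSZ, Z))
  step 2: S(S(add(SZ, Z)))
  step 3: S(S(S(add(Z, Z))))
  step 4: SSSZ

Term B:
  start: mul(SZ, SSSZ)
  step 1: add(SSSZ, mul(Z, SSSZ))
  step 2: S(add(SSZ, mul(Z, SSSZ)))
  step 3: S(S(add(SZ, mul(Z, SSSZ))))
  step 4: S(S(S(add(Z, mul(Z, SSSZ)))))
  step 5: S(S(S(mul(Z, SSSZ))))
  step 6: SSSZ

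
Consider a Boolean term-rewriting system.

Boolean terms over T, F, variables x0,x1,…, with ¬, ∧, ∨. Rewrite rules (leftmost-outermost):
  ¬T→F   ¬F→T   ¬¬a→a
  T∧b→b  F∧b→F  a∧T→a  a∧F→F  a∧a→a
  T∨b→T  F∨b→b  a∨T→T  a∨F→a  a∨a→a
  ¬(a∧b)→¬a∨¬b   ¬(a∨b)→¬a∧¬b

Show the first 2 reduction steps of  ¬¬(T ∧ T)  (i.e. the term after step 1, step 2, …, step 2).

Answer: after 2 steps: T

Working:
  start: ¬¬(T ∧ T)
  →1  T ∧ T
  →2  T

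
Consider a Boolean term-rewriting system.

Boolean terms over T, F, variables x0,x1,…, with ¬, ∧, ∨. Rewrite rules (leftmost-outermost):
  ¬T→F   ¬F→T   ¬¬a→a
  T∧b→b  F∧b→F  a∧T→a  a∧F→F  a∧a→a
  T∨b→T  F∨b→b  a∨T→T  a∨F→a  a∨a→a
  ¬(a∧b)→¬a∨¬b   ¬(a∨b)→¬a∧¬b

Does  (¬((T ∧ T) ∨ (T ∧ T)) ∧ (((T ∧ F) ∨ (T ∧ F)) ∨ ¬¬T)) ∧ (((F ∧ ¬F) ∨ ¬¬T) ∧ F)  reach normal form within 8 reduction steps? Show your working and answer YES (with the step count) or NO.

Answer: YES — reaches normal form F in 7 ≤ 8 steps

Working:
  start: (¬((T ∧ T) ∨ (T ∧ T)) ∧ (((T ∧ F) ∨ (T ∧ F)) ∨ ¬¬T)) ∧ (((F ∧ ¬F) ∨ ¬¬T) ∧ F)
  step 1: ((¬(T ∧ T) ∧ ¬(T ∧ T)) ∧ (((T ∧ F) ∨ (T ∧ F)) ∨ ¬¬T)) ∧ (((F ∧ ¬F) ∨ ¬¬T) ∧ F)
  step 2: (¬(T ∧ T) ∧ (((T ∧ F) ∨ (T ∧ F)) ∨ ¬¬T)) ∧ (((F ∧ ¬F) ∨ ¬¬T) ∧ F)
  step 3: ((¬T ∨ ¬T) ∧ (((T ∧ F) ∨ (T ∧ F)) ∨ ¬¬T)) ∧ (((F ∧ ¬F) ∨ ¬¬T) ∧ F)
  step 4: (¬T ∧ (((T ∧ F) ∨ (T ∧ F)) ∨ ¬¬T)) ∧ (((F ∧ ¬F) ∨ ¬¬T) ∧ F)
  step 5: (F ∧ (((T ∧ F) ∨ (T ∧ F)) ∨ ¬¬T)) ∧ (((F ∧ ¬F) ∨ ¬¬T) ∧ F)
  step 6: F ∧ (((F ∧ ¬F) ∨ ¬¬T) ∧ F)
  step 7: F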